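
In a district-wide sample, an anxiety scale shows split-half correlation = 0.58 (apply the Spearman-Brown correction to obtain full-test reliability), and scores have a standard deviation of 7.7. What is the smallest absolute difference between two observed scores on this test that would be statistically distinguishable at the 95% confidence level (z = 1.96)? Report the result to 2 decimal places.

Full-length reliability (Spearman-Brown) = 2(0.58)/(1+0.58) ≈ 0.73418
SEM = 7.70000×√(1 − 0.73418) ≈ 3.96997
SE_diff = SEM × √2 ≈ 3.96997 × 1.41421 ≈ 5.61438
Smallest detectable difference = 1.96×5.61438 ≈ 11.00419

11.00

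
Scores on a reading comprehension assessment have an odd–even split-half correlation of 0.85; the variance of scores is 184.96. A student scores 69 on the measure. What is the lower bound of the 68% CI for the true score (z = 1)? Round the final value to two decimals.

SD = √184.96 ≈ 13.600
Full-length reliability (Spearman-Brown) = 2(0.85)/(1+0.85) ≈ 0.919
SEM = 13.600×√(1 − 0.919) ≈ 3.873
1 × SEM ≈ 3.873
Lower limit = 69 − 3.873 ≈ 65.127

65.13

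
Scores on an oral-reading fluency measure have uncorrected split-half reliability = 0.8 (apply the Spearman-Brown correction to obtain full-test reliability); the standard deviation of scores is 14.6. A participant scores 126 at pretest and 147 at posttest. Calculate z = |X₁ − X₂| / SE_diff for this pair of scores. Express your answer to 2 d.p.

3.05

r_full = 2·0.8 / (1 + 0.8) ≈ 0.889
SEM = 14.600 * √(1 − 0.889) = 14.600 * √0.111 ≈ 14.600 * 0.333 ≈ 4.867
SE_diff = √2 * SEM ≈ 6.883
z = |126 − 147| / 6.883 = 21 / 6.883 ≈ 3.051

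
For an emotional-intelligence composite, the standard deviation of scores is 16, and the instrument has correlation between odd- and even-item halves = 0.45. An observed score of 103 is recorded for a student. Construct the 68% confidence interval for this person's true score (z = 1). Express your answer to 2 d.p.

[93.15, 112.85]

Full-length reliability (Spearman-Brown) = 2(0.45)/(1+0.45) ≈ 0.621
The standard error of measurement is 16.000·√(1 − 0.621) ≈ 16.000·0.616 ≈ 9.854.
Half-width = 1·9.854 ≈ 9.854
Interval: (93.146, 112.854)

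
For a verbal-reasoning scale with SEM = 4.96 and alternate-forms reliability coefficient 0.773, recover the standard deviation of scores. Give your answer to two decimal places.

SD = SEM / √(1 − r) = 4.96 / √0.227 ≃ 4.96 / 0.476 ≃ 10.410

10.41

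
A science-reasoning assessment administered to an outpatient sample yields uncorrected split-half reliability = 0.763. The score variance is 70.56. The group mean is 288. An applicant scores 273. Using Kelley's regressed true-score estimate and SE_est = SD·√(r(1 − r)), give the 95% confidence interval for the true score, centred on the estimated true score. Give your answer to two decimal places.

[269.40, 280.63]

SD = √70.56 = 8.40000
r_full = 2·0.763 / (1 + 0.763) ≈ 0.86557
T̂ = r·X + (1 − r)·M = 0.86557·273 + 0.13443·288 ≈ 236.30062 + 38.71583 ≈ 275.01645
SE_est = SD · √(r(1 − r)) = 8.40000 · √0.11636 ≈ 8.40000 · 0.34111 ≈ 2.86535
CI = 275.01645 ± 1.96 · 2.86535 → [269.40035, 280.63254]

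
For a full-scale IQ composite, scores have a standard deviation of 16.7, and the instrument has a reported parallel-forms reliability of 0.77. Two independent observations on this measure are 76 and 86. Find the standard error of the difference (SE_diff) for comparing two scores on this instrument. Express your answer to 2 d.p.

11.33

SEM = 16.70000 × √(1 − 0.77000) = 16.70000 × √0.23000 ≈ 16.70000 × 0.47958 ≈ 8.00904
Standard error of the difference = 8.00904·√2 ≈ 11.32649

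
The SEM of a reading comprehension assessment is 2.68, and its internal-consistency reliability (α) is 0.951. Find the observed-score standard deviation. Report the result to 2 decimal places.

SD = SEM / √(1 − r) = 2.68 / √0.049 ≈ 2.68 / 0.221 ≈ 12.107

12.11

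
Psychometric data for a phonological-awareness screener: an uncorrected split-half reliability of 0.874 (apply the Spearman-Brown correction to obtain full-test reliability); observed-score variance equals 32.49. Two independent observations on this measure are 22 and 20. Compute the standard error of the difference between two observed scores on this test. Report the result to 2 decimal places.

SD = √32.49 = 5.700
Full-length reliability (Spearman-Brown) = 2(0.874)/(1+0.874) ≈ 0.933
SEM = 5.700 · √(1 − 0.933) = 5.700 · √0.067 ≈ 5.700 · 0.259 ≈ 1.478
SE_diff = √2 · SEM ≈ 2.090

2.09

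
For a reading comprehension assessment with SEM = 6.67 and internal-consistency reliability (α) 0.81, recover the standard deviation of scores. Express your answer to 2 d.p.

SD = 6.67 / √(1 − 0.81) ≃ 15.302

15.30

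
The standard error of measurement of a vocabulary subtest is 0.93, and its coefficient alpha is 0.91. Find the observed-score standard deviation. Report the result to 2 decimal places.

3.10

σ = SEM·(1 − r)^(−1/2) ≃ 0.93*3.33333 ≃ 3.10000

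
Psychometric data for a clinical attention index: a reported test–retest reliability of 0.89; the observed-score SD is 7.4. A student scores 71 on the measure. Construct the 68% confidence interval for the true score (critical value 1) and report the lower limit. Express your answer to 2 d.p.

68.55

The standard error of measurement is 7.4000×√(1 − 0.8900) ≈ 7.4000×0.3317 ≈ 2.4543.
Margin = 1 × 2.4543 ≈ 2.4543
Lower bound: 71 − 2.4543 = 68.5457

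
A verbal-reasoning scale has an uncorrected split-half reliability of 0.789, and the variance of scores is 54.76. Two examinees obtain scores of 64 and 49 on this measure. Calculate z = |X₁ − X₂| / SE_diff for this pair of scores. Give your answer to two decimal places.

SD = √54.76 ≃ 7.400
Full-length reliability (Spearman-Brown) = 2(0.789)/(1+0.789) ≃ 0.882
SEM = 7.400·√(1 − 0.882) ≃ 2.541
SE_diff = √2 · SEM ≃ 3.594
z = 15 / 3.594 ≃ 4.174

4.17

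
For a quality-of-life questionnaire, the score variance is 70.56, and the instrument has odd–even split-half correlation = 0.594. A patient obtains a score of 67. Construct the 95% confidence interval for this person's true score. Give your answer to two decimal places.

[58.69, 75.31]

SD = √70.56 = 8.4000
r_full = 2·0.594 / (1 + 0.594) ≈ 0.7453
The standard error of measurement is 8.4000*√(1 − 0.7453) ≈ 8.4000*0.5047 ≈ 4.2393.
Margin = 1.96 * 4.2393 ≈ 8.3091
CI = 67 ± 8.3091 → [58.6909, 75.3091]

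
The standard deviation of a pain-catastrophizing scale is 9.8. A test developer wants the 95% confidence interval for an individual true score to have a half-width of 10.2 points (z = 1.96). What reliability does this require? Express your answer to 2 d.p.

0.72

SEM needed = half-width / z = 10.2/1.96 ≈ 5.2041
r = 1 − (5.2041/9.8)² ≈ 1 − 0.2820 ≈ 0.7180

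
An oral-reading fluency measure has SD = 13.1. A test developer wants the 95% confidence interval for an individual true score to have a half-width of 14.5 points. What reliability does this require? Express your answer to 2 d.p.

Required SEM = 14.5 / 1.96 ≈ 7.39796
r = 1 − (7.39796/13.1)² ≈ 1 − 0.31892 ≈ 0.68108

0.68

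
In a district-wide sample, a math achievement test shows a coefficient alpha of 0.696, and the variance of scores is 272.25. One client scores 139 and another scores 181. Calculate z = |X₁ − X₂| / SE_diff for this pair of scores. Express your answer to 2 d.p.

SD = √272.25 ≈ 16.5000
SEM = 16.5000·√(1 − 0.6960) ≈ 9.0975
Standard error of the difference = 9.0975·√2 ≈ 12.8658
z = |139 − 181| / 12.8658 = 42 / 12.8658 ≈ 3.2645

3.26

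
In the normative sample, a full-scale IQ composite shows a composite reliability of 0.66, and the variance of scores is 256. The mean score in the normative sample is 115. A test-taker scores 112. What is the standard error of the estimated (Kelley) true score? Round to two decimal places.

SD = √256 ≃ 16.00000
SE_est = 16.00000*√(0.66000*0.34000) ≃ 7.57934

7.58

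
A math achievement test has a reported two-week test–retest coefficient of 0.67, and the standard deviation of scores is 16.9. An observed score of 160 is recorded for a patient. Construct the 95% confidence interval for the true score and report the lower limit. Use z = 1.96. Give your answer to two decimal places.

140.97

SEM = 16.90000 × √(1 − 0.67000) = 16.90000 × √0.33000 ≈ 16.90000 × 0.57446 ≈ 9.70831
1.96 × SEM ≈ 19.02829
Lower limit = 160 − 19.02829 ≈ 140.97171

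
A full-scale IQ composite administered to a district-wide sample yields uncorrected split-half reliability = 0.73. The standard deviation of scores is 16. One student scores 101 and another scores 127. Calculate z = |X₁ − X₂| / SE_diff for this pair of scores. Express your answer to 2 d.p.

2.91

Full-length reliability (Spearman-Brown) = 2(0.73)/(1+0.73) ≈ 0.8439
The standard error of measurement is 16.0000*√(1 − 0.8439) ≈ 16.0000*0.3951 ≈ 6.3209.
Standard error of the difference = 6.3209·√2 ≈ 8.9391
z = 26 / 8.9391 ≈ 2.9086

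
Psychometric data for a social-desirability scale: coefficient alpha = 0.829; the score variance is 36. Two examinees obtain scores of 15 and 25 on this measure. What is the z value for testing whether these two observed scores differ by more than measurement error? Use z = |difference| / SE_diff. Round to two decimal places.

2.85

SD = √36 ≈ 6.0000
SEM = 6.0000*√(1 − 0.8290) ≈ 2.4811
SE_diff = SEM * √2 ≈ 2.4811 * 1.4142 ≈ 3.5088
z = 10 / 3.5088 ≈ 2.8499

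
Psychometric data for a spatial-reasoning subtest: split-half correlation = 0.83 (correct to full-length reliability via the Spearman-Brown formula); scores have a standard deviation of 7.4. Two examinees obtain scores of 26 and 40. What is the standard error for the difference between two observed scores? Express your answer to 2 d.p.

Spearman-Brown: r = 2(0.83) / (1 + 0.83) = 1.6600 / 1.8300 ≃ 0.9071
SEM = 7.4000 · √(1 − 0.9071) = 7.4000 · √0.0929 ≃ 7.4000 · 0.3048 ≃ 2.2554
Standard error of the difference = 2.2554·√2 ≃ 3.1897

3.19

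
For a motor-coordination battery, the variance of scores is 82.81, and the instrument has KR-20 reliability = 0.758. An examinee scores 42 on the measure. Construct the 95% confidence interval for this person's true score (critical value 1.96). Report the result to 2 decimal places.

[33.23, 50.77]

SD = √82.81 ≈ 9.10000
SEM = 9.10000*√(1 − 0.75800) ≈ 4.47661
Margin = 1.96 * 4.47661 ≈ 8.77415
Interval: (33.22585, 50.77415)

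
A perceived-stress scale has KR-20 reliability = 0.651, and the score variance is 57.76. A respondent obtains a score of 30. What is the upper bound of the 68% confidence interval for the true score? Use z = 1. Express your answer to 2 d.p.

SD = √57.76 = 7.600
SEM = 7.600 · √(1 − 0.651) = 7.600 · √0.349 ≈ 7.600 · 0.591 ≈ 4.490
Half-width = 1·4.490 ≈ 4.490
Upper bound: 30 + 4.490 = 34.490

34.49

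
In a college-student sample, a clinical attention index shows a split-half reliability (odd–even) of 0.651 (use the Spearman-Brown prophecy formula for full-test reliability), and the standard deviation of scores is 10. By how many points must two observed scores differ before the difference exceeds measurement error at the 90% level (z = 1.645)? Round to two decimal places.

10.70

Full-length reliability (Spearman-Brown) = 2(0.651)/(1+0.651) ≈ 0.789
SEM = 10.000 · √(1 − 0.789) = 10.000 · √0.211 ≈ 10.000 · 0.460 ≈ 4.598
Standard error of the difference = 4.598·√2 ≈ 6.502
Smallest detectable difference = 1.645·6.502 ≈ 10.696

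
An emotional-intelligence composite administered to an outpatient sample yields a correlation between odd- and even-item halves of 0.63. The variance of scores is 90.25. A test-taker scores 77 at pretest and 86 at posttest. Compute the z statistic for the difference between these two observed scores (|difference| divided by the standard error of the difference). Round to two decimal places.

1.41

SD = √90.25 = 9.5000
Spearman-Brown: r = 2(0.63) / (1 + 0.63) = 1.2600 / 1.6300 ≈ 0.7730
SEM = 9.5000*√(1 − 0.7730) ≈ 4.5262
Standard error of the difference = 4.5262·√2 ≈ 6.4010
z = 9 / 6.4010 ≈ 1.4060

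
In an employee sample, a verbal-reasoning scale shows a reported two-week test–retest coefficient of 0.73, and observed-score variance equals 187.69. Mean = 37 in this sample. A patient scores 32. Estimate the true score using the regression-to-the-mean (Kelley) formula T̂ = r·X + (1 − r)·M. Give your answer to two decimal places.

T̂ = r·X + (1 − r)·M = 0.730·32 + 0.270·37 = 23.360 + 9.990 ≃ 33.350

33.35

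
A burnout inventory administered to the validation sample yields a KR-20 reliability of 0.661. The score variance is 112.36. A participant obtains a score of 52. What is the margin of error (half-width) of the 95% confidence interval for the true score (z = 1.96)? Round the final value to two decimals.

12.10

σ = 112.36^(1/2) = 10.600
SEM = 10.600×√(1 − 0.661) ≈ 6.172
Half-width = 1.96×6.172 ≈ 12.097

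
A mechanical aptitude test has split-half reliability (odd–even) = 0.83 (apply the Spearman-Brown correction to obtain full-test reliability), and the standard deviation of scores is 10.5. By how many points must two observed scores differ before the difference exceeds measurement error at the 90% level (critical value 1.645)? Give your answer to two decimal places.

Full-length reliability (Spearman-Brown) = 2(0.83)/(1+0.83) ≈ 0.90710
SEM = 10.50000·√(1 − 0.90710) ≈ 3.20028
Standard error of the difference = 3.20028·√2 ≈ 4.52588
Minimum reliable difference = 1.645 · SE_diff ≈ 1.645 · 4.52588 ≈ 7.44508

7.45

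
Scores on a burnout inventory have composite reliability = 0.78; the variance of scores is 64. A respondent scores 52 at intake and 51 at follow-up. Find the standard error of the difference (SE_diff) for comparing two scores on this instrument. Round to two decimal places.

5.31

SD = √64 ≈ 8.00000
SEM = 8.00000×√(1 − 0.78000) ≈ 3.75233
Standard error of the difference = 3.75233·√2 ≈ 5.30660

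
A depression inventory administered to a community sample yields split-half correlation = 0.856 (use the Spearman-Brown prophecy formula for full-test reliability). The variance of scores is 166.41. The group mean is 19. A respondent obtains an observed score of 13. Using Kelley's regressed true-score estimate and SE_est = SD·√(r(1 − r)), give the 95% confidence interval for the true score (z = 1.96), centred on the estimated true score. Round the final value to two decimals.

σ = 166.41^(1/2) = 12.90000
r_full = 2·0.856 / (1 + 0.856) ≈ 0.92241
Estimated true score = 0.92241*13 + (1 − 0.92241)*19 ≈ 13.46552
SE_est = SD * √(r(1 − r)) = 12.90000 * √0.07157 ≈ 12.90000 * 0.26752 ≈ 3.45100
CI = 13.46552 ± 1.96 * 3.45100 → [6.70156, 20.22948]

[6.70, 20.23]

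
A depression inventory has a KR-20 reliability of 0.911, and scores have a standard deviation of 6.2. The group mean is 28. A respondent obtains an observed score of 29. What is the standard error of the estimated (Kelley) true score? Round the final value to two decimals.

SE_est = 6.2000·√[r(1 − r)] ≈ 1.7654

1.77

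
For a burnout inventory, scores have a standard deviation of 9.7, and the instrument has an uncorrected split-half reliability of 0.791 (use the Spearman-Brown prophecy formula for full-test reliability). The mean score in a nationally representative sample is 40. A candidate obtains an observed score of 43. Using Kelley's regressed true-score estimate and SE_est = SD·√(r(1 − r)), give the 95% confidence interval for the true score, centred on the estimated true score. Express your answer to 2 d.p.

Spearman-Brown: r = 2(0.791) / (1 + 0.791) = 1.58200 / 1.79100 ≈ 0.88331
T̂ = r·X + (1 − r)·M = 0.88331×43 + 0.11669×40 ≈ 37.98213 + 4.66778 ≈ 42.64992
SE_est = SD × √(r(1 − r)) = 9.70000 × √0.10308 ≈ 9.70000 × 0.32106 ≈ 3.11424
CI = 42.64992 ± 1.96 × 3.11424 → [36.54600, 48.75383]

[36.55, 48.75]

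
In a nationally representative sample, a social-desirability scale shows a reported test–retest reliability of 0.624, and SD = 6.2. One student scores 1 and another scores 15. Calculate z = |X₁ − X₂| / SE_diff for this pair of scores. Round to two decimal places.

2.60

SEM = 6.200·√(1 − 0.624) ≈ 3.802
Standard error of the difference = 3.802·√2 ≈ 5.377
z = 14 / 5.377 ≈ 2.604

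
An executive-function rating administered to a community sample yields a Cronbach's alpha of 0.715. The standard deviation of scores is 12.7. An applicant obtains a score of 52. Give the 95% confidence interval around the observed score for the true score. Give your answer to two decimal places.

[38.71, 65.29]

The standard error of measurement is 12.700×√(1 − 0.715) ≈ 12.700×0.534 ≈ 6.780.
Margin = 1.96 × 6.780 ≈ 13.289
95% CI: 52 ± 13.289 = [38.711, 65.289]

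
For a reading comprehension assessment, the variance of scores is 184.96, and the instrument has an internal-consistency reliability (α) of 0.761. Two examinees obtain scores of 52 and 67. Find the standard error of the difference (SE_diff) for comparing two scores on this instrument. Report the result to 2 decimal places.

SD = √184.96 = 13.60000
SEM = 13.60000 · √(1 − 0.76100) = 13.60000 · √0.23900 ≃ 13.60000 · 0.48888 ≃ 6.64872
SE_diff = √2 · SEM ≃ 9.40271

9.40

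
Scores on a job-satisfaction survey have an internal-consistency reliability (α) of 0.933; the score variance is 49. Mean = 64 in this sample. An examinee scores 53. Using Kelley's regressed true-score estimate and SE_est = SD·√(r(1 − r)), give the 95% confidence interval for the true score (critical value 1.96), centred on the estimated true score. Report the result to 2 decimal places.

[50.31, 57.17]

SD = √49 ≈ 7.00000
T̂ = r·X + (1 − r)·M = 0.93300*53 + 0.06700*64 = 49.44900 + 4.28800 ≈ 53.73700
SE_est = SD * √(r(1 − r)) = 7.00000 * √0.06251 ≈ 7.00000 * 0.25002 ≈ 1.75015
CI = 53.73700 ± 1.96 * 1.75015 → [50.30670, 57.16730]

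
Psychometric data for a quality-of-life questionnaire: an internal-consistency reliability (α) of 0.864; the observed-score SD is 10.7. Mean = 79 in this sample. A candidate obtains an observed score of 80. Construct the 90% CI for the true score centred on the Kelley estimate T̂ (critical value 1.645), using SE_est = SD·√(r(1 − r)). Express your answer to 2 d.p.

[73.83, 85.90]

T̂ = r·X + (1 − r)·M = 0.864·80 + 0.136·79 = 69.120 + 10.744 ≈ 79.864
SE_est = SD · √(r(1 − r)) = 10.700 · √0.118 ≈ 10.700 · 0.343 ≈ 3.668
90% CI: 79.864 ± 6.034 ≈ (73.830, 85.898)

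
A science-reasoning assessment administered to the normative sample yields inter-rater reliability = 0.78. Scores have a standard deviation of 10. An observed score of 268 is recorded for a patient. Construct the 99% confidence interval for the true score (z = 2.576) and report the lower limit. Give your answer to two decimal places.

SEM = 10.000×√(1 − 0.780) ≈ 4.690
2.576 × SEM ≈ 12.083
Lower bound: 268 − 12.083 = 255.917

255.92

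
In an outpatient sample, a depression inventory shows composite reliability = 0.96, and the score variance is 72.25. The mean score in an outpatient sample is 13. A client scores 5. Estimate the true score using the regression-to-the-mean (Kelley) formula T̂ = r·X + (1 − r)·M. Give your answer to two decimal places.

T̂ = 0.96000(5) + 0.04000(13) ≈ 5.32000

5.32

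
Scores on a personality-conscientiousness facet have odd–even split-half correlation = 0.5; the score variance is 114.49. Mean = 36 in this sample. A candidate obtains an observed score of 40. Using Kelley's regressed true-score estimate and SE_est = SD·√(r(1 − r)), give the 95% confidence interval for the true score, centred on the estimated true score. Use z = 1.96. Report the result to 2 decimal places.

[28.78, 48.55]

SD = √114.49 = 10.70000
r_full = 2·0.5 / (1 + 0.5) ≈ 0.66667
T̂ = r·X + (1 − r)·M = 0.66667×40 + 0.33333×36 ≈ 26.66667 + 12.00000 ≈ 38.66667
SE_est = 10.70000×√(0.66667×0.33333) ≈ 5.04403
95% CI: 38.66667 ± 9.88630 ≈ (28.78037, 48.55296)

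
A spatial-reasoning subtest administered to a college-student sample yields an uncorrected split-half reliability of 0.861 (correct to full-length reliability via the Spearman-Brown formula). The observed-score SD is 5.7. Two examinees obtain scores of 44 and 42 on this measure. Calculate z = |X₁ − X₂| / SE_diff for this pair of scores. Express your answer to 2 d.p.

0.91

Spearman-Brown: r = 2(0.861) / (1 + 0.861) = 1.722 / 1.861 ≃ 0.925
The standard error of measurement is 5.700·√(1 − 0.925) ≃ 5.700·0.273 ≃ 1.558.
Standard error of the difference = 1.558·√2 ≃ 2.203
z = |44 − 42| / 2.203 = 2 / 2.203 ≃ 0.908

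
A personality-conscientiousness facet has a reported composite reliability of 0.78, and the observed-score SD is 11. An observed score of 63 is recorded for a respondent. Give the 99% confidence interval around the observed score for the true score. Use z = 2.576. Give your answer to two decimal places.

[49.71, 76.29]

The standard error of measurement is 11.0000×√(1 − 0.7800) ≃ 11.0000×0.4690 ≃ 5.1595.
Half-width = 2.576×5.1595 ≃ 13.2908
CI = 63 ± 13.2908 → [49.7092, 76.2908]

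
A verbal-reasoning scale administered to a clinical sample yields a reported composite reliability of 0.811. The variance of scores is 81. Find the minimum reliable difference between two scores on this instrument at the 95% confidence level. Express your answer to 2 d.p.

10.85

σ = 81^(1/2) = 9.000
SEM = 9.000 · √(1 − 0.811) = 9.000 · √0.189 ≈ 9.000 · 0.435 ≈ 3.913
SE_diff = √2 · SEM ≈ 5.533
Minimum reliable difference = 1.96 · SE_diff ≈ 1.96 · 5.533 ≈ 10.845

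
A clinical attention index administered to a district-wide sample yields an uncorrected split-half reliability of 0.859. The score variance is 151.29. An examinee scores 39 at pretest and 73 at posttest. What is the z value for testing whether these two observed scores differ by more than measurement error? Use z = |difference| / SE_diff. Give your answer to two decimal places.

SD = √151.29 ≈ 12.300
r_full = 2·0.859 / (1 + 0.859) ≈ 0.924
SEM = 12.300*√(1 − 0.924) ≈ 3.387
Standard error of the difference = 3.387·√2 ≈ 4.791
z = |39 − 73| / 4.791 = 34 / 4.791 ≈ 7.097

7.10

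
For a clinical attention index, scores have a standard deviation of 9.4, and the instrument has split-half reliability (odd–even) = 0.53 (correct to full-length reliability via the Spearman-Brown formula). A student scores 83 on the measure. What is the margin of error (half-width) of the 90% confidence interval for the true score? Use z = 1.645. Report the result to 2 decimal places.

8.57

Full-length reliability (Spearman-Brown) = 2(0.53)/(1+0.53) ≈ 0.69281
SEM = 9.40000 · √(1 − 0.69281) = 9.40000 · √0.30719 ≈ 9.40000 · 0.55425 ≈ 5.20992
Half-width = 1.645·5.20992 ≈ 8.57032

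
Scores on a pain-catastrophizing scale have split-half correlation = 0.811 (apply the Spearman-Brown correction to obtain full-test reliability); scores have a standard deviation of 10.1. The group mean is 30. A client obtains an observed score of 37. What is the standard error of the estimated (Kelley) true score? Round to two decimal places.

r_full = 2·0.811 / (1 + 0.811) ≃ 0.896
SE_est = SD · √(r(1 − r)) = 10.100 · √0.093 ≃ 10.100 · 0.306 ≃ 3.088

3.09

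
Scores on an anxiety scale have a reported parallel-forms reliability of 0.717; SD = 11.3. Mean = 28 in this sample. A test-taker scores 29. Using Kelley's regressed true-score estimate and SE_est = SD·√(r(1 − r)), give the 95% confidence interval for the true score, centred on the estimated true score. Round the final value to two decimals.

Estimated true score = 0.7170·29 + (1 − 0.7170)·28 ≃ 28.7170
SE_est = 11.3000·√[r(1 − r)] ≃ 5.0902
95% CI: 28.7170 ± 9.9767 ≃ (18.7403, 38.6937)

[18.74, 38.69]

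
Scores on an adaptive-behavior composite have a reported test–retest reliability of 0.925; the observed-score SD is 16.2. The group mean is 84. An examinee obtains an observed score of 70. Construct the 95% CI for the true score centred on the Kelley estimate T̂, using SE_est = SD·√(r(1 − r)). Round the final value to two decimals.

[62.69, 79.41]

T̂ = r·X + (1 − r)·M = 0.925*70 + 0.075*84 = 64.750 + 6.300 ≈ 71.050
SE_est = 16.200·√[r(1 − r)] ≈ 4.267
CI = 71.050 ± 1.96 * 4.267 → [62.687, 79.413]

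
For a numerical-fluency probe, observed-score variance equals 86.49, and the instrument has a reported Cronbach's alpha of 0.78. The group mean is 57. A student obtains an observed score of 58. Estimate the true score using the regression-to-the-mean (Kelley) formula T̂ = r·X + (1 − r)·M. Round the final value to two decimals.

57.78

Estimated true score = 0.780·58 + (1 − 0.780)·57 ≈ 57.780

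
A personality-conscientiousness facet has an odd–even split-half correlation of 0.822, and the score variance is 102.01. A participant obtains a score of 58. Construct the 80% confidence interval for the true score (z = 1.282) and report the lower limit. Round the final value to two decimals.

σ = 102.01^(1/2) = 10.100
Full-length reliability (Spearman-Brown) = 2(0.822)/(1+0.822) ≈ 0.902
The standard error of measurement is 10.100·√(1 − 0.902) ≈ 10.100·0.313 ≈ 3.157.
Half-width = 1.282·3.157 ≈ 4.047
Lower bound: 58 − 4.047 = 53.953

53.95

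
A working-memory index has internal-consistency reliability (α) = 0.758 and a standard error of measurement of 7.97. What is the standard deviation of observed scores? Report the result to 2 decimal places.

σ = SEM·(1 − r)^(−1/2) ≈ 7.97·2.0328 ≈ 16.2013

16.20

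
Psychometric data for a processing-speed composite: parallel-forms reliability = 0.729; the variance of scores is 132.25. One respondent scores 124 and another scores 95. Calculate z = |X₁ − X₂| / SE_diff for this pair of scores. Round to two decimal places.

SD = √132.25 ≈ 11.500
The standard error of measurement is 11.500·√(1 − 0.729) ≈ 11.500·0.521 ≈ 5.987.
SE_diff = √2 · SEM ≈ 8.466
z = 29 / 8.466 ≈ 3.425

3.43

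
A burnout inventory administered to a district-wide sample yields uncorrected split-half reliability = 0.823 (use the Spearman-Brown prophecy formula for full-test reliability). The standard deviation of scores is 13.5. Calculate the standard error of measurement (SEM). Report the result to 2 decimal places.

4.21

Full-length reliability (Spearman-Brown) = 2(0.823)/(1+0.823) ≈ 0.903
SEM = 13.500·√(1 − 0.903) ≈ 4.207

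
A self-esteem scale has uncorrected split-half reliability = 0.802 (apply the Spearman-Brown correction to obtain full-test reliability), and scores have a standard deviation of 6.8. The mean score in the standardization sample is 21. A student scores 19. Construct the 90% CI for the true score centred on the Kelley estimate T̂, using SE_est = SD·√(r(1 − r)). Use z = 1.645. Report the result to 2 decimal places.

[15.72, 22.72]

Spearman-Brown: r = 2(0.802) / (1 + 0.802) = 1.60400 / 1.80200 ≈ 0.89012
T̂ = 0.89012(19) + 0.10988(21) ≈ 19.21976
SE_est = SD * √(r(1 − r)) = 6.80000 * √0.09780 ≈ 6.80000 * 0.31274 ≈ 2.12662
90% CI: 19.21976 ± 3.49828 ≈ (15.72147, 22.71804)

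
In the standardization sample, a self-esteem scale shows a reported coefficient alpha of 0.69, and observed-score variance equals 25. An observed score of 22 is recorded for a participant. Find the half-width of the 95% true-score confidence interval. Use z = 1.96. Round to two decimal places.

SD = √25 = 5.0000
SEM = 5.0000 × √(1 − 0.6900) = 5.0000 × √0.3100 ≈ 5.0000 × 0.5568 ≈ 2.7839
1.96 × SEM ≈ 5.4564

5.46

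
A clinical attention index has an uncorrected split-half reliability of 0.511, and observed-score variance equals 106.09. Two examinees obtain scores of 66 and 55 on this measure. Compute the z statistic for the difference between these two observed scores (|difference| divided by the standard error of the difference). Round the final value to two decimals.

1.33

σ = 106.09^(1/2) = 10.300
Full-length reliability (Spearman-Brown) = 2(0.511)/(1+0.511) ≈ 0.676
The standard error of measurement is 10.300*√(1 − 0.676) ≈ 10.300*0.569 ≈ 5.859.
SE_diff = SEM * √2 ≈ 5.859 * 1.414 ≈ 8.287
z = |66 − 55| / 8.287 = 11 / 8.287 ≈ 1.327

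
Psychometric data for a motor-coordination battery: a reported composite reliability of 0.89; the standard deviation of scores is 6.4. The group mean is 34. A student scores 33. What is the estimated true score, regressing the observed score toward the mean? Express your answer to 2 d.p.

T̂ = r·X + (1 − r)·M = 0.89000·33 + 0.11000·34 = 29.37000 + 3.74000 ≈ 33.11000

33.11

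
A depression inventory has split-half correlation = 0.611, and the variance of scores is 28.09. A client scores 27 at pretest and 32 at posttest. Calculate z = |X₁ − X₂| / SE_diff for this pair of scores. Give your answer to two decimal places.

1.36

SD = √28.09 ≈ 5.3000
Spearman-Brown: r = 2(0.611) / (1 + 0.611) = 1.2220 / 1.6110 ≈ 0.7585
SEM = 5.3000 · √(1 − 0.7585) = 5.3000 · √0.2415 ≈ 5.3000 · 0.4914 ≈ 2.6044
SE_diff = √2 · SEM ≈ 3.6831
z = 5 / 3.6831 ≈ 1.3575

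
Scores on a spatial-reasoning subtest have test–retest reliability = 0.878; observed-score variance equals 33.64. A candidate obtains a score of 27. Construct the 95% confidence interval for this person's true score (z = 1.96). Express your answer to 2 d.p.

[23.03, 30.97]

SD = √33.64 = 5.8000
SEM = 5.8000×√(1 − 0.8780) ≈ 2.0259
Half-width = 1.96×2.0259 ≈ 3.9707
Interval: (23.0293, 30.9707)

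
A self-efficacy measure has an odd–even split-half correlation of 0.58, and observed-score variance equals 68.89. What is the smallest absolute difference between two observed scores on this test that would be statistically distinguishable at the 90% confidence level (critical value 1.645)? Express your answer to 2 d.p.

9.96

SD = √68.89 ≈ 8.3000
Spearman-Brown: r = 2(0.58) / (1 + 0.58) = 1.1600 / 1.5800 ≈ 0.7342
SEM = 8.3000·√(1 − 0.7342) ≈ 4.2793
SE_diff = SEM · √2 ≈ 4.2793 · 1.4142 ≈ 6.0519
Smallest detectable difference = 1.645·6.0519 ≈ 9.9553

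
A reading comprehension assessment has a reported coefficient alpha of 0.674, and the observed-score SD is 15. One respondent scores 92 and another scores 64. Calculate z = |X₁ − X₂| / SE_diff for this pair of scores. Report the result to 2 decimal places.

SEM = 15.000·√(1 − 0.674) ≈ 8.564
Standard error of the difference = 8.564·√2 ≈ 12.112
z = 28 / 12.112 ≈ 2.312

2.31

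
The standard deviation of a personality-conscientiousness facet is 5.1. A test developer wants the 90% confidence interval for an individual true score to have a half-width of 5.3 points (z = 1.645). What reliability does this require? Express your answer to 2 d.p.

SEM needed = half-width / z = 5.3/1.645 ≈ 3.22188
r = 1 − (3.22188/5.1)² ≈ 1 − 0.39910 ≈ 0.60090

0.60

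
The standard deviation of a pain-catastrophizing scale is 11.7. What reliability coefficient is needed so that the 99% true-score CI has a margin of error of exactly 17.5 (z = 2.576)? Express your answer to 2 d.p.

0.66

Required SEM = 17.5 / 2.576 ≃ 6.7935
r = 1 − (SEM / SD)² = 1 − (6.7935 / 11.7)² ≃ 1 − 0.3371 ≃ 0.6629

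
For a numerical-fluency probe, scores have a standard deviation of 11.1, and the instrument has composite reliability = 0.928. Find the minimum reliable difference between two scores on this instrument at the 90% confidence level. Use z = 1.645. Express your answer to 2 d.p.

6.93

The standard error of measurement is 11.100*√(1 − 0.928) ≈ 11.100*0.268 ≈ 2.978.
SE_diff = √2 * SEM ≈ 4.212
Smallest detectable difference = 1.645*4.212 ≈ 6.929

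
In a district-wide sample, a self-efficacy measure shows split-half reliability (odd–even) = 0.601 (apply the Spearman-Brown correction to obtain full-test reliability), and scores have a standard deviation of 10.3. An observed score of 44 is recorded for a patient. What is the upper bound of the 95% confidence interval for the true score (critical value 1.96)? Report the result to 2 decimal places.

54.08

r_full = 2·0.601 / (1 + 0.601) ≈ 0.7508
The standard error of measurement is 10.3000×√(1 − 0.7508) ≈ 10.3000×0.4992 ≈ 5.1420.
1.96 × SEM ≈ 10.0782
Upper bound: 44 + 10.0782 = 54.0782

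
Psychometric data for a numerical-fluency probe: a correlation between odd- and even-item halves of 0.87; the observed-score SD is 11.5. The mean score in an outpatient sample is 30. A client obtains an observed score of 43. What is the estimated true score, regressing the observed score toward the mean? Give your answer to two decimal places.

42.10

r_full = 2·0.87 / (1 + 0.87) ≈ 0.930
T̂ = 0.930(43) + 0.070(30) ≈ 42.096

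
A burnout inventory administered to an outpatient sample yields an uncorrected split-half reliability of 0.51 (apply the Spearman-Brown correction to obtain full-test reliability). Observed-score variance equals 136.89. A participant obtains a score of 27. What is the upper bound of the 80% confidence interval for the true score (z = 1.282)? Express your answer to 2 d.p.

35.54

SD = √136.89 ≈ 11.7000
r_full = 2·0.51 / (1 + 0.51) ≈ 0.6755
SEM = 11.7000 × √(1 − 0.6755) = 11.7000 × √0.3245 ≈ 11.7000 × 0.5697 ≈ 6.6649
Half-width = 1.282×6.6649 ≈ 8.5444
Upper bound: 27 + 8.5444 = 35.5444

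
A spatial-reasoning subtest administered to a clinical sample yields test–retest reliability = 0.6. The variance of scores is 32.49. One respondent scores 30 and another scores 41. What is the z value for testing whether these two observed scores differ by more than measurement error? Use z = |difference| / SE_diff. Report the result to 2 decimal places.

2.16

σ = 32.49^(1/2) = 5.700
SEM = 5.700 × √(1 − 0.600) = 5.700 × √0.400 ≃ 5.700 × 0.632 ≃ 3.605
Standard error of the difference = 3.605·√2 ≃ 5.098
z = 11 / 5.098 ≃ 2.158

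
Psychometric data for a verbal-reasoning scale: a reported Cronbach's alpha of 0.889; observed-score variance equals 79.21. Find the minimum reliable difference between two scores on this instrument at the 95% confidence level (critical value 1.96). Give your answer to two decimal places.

8.22

SD = √79.21 = 8.900
SEM = 8.900 · √(1 − 0.889) = 8.900 · √0.111 ≈ 8.900 · 0.333 ≈ 2.965
SE_diff = √2 · SEM ≈ 4.193
Smallest detectable difference = 1.96·4.193 ≈ 8.219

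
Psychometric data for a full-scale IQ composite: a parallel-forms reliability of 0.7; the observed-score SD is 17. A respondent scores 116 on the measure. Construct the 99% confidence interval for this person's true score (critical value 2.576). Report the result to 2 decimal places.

[92.01, 139.99]

SEM = 17.00000 · √(1 − 0.70000) = 17.00000 · √0.30000 ≈ 17.00000 · 0.54772 ≈ 9.31128
Margin = 2.576 · 9.31128 ≈ 23.98587
CI = 116 ± 23.98587 → [92.01413, 139.98587]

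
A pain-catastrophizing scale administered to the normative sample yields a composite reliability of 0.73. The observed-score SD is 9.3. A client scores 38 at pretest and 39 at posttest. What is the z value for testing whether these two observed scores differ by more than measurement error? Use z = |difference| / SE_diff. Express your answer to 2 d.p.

The standard error of measurement is 9.3000×√(1 − 0.7300) ≈ 9.3000×0.5196 ≈ 4.8324.
Standard error of the difference = 4.8324·√2 ≈ 6.8341
z = 1 / 6.8341 ≈ 0.1463

0.15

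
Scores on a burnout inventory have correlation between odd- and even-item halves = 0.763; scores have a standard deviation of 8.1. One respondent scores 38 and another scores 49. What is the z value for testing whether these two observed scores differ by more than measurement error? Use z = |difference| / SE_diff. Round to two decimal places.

2.62

Spearman-Brown: r = 2(0.763) / (1 + 0.763) = 1.526 / 1.763 ≃ 0.866
SEM = 8.100 × √(1 − 0.866) = 8.100 × √0.134 ≃ 8.100 × 0.367 ≃ 2.970
SE_diff = √2 × SEM ≃ 4.200
z = |38 − 49| / 4.200 = 11 / 4.200 ≃ 2.619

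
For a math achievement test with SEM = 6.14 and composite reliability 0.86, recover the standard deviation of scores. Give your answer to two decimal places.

SD = 6.14 / √(1 − 0.86) ≈ 16.4098

16.41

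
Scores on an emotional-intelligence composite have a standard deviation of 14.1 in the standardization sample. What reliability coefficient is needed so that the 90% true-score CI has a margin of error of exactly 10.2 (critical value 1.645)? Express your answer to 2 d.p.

0.81

Required SEM = 10.2 / 1.645 ≃ 6.20061
r = 1 − (SEM / SD)² = 1 − (6.20061 / 14.1)² ≃ 1 − 0.19339 ≃ 0.80661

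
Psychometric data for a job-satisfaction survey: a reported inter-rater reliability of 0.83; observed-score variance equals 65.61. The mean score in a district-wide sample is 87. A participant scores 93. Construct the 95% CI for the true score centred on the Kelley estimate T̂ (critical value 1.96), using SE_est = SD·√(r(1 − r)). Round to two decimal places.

[86.02, 97.94]

σ = 65.61^(1/2) = 8.1000
T̂ = r·X + (1 − r)·M = 0.8300*93 + 0.1700*87 = 77.1900 + 14.7900 ≈ 91.9800
SE_est = SD * √(r(1 − r)) = 8.1000 * √0.1411 ≈ 8.1000 * 0.3756 ≈ 3.0426
CI = 91.9800 ± 1.96 * 3.0426 → [86.0165, 97.9435]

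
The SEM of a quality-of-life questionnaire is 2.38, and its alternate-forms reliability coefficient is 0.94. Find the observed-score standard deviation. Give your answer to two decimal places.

9.72

σ = SEM·(1 − r)^(−1/2) ≈ 2.38*4.0825 ≈ 9.7163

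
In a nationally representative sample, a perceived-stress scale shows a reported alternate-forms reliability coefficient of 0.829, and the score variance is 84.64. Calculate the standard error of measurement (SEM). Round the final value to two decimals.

3.80

σ = 84.64^(1/2) = 9.2000
SEM = 9.2000 · √(1 − 0.8290) = 9.2000 · √0.1710 ≈ 9.2000 · 0.4135 ≈ 3.8044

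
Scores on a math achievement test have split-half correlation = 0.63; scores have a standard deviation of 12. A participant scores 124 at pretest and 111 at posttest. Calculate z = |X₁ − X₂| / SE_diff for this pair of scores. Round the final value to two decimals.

1.61

Spearman-Brown: r = 2(0.63) / (1 + 0.63) = 1.260 / 1.630 ≈ 0.773
SEM = 12.000*√(1 − 0.773) ≈ 5.717
SE_diff = SEM * √2 ≈ 5.717 * 1.414 ≈ 8.085
z = 13 / 8.085 ≈ 1.608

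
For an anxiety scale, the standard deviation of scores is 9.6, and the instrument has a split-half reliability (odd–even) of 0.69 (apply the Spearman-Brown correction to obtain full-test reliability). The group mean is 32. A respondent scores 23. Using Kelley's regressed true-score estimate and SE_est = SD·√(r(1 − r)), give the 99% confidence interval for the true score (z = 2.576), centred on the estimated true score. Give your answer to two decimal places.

r_full = 2·0.69 / (1 + 0.69) ≈ 0.81657
T̂ = r·X + (1 − r)·M = 0.81657*23 + 0.18343*32 ≈ 18.78107 + 5.86982 ≈ 24.65089
SE_est = 9.60000*√(0.81657*0.18343) ≈ 3.71539
CI = 24.65089 ± 2.576 * 3.71539 → [15.08003, 34.22174]

[15.08, 34.22]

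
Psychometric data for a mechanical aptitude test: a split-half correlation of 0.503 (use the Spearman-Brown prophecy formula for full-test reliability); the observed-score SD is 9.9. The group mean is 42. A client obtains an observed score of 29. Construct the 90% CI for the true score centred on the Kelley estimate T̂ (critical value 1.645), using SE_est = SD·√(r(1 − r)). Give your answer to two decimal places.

[25.64, 40.96]

r_full = 2·0.503 / (1 + 0.503) ≈ 0.669
T̂ = r·X + (1 − r)·M = 0.669×29 + 0.331×42 ≈ 19.411 + 13.888 ≈ 33.299
SE_est = 9.900×√(0.669×0.331) ≈ 4.658
CI = 33.299 ± 1.645 × 4.658 → [25.637, 40.960]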